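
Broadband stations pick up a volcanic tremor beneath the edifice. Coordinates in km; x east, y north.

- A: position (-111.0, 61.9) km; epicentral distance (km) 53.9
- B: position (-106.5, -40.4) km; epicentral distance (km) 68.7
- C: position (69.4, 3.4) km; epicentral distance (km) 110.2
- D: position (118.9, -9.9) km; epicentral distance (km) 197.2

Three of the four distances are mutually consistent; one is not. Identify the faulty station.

C

Solve using three stations at a time. Using A, B, D (subtract circle equations pairwise → linear system) gives (x, y) ≈ (-75.8, 21.1).
Distances from that point to each station vs reported:
  A: calculated 53.9 vs reported 53.9 → residual 0.0 km
  B: calculated 68.7 vs reported 68.7 → residual 0.0 km
  C: calculated 146.3 vs reported 110.2 → residual 36.1 km
  D: calculated 197.2 vs reported 197.2 → residual 0.0 km
A, B, D are mutually consistent (residuals ≈ 0); C is off by 36.1 km.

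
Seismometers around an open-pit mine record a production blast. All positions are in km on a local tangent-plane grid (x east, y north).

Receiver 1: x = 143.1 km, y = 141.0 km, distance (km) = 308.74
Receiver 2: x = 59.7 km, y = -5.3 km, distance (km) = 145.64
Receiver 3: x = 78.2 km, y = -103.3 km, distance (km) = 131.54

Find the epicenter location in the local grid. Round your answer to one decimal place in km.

-53.2 km east, -97.3 km north

Circle about each station: (x − 143.1)² + (y − 141.0)² = 308.74²; (x − 59.7)² + (y + 5.3)² = 145.64²; (x − 78.2)² + (y + 103.3)² = 131.54².
Subtracting pairs of circle equations eliminates x²+y² and gives linear equations (the radical axes):
-166.8 x − 292.6 y = 37342.95
-129.8 x − 488.6 y = 54445.14
Solving the 2×2 system: x ≈ -53.2, y ≈ -97.3 km.
Check against Receiver 1 (with the unrounded x, y): √((x − 143.1)²+(y − 141.0)²) = 308.74 ≈ 308.74 km. ✓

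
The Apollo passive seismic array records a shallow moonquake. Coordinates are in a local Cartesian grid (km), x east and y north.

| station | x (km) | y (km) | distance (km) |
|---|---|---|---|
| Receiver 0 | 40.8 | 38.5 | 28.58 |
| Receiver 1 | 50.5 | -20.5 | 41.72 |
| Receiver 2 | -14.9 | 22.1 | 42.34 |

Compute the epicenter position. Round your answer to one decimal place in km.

(26.6, 13.7)

Circle about each station: (x − 40.8)² + (y − 38.5)² = 28.58²; (x − 50.5)² + (y + 20.5)² = 41.72²; (x + 14.9)² + (y − 22.1)² = 42.34².
Subtracting the Receiver 0 equation from the Receiver 1 and Receiver 2 equations removes the quadratic terms:
19.4 x − 118.0 y = -1100.13
-111.4 x − 32.8 y = -3412.33
Solving the 2×2 system: x ≈ 26.6, y ≈ 13.7 km.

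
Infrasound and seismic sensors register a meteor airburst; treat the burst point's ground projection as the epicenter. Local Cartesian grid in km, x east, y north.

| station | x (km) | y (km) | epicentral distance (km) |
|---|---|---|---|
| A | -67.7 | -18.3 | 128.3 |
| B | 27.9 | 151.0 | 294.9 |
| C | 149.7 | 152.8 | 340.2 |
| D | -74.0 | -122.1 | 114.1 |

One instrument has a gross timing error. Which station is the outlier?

Solve using three stations at a time. Using A, B, C (subtract circle equations pairwise → linear system) gives (x, y) ≈ (-25.0, -139.0).
Distances from that point to each station vs reported:
  A: calculated 128.0 vs reported 128.3 → residual 0.3 km
  B: calculated 294.8 vs reported 294.9 → residual 0.1 km
  C: calculated 340.1 vs reported 340.2 → residual 0.1 km
  D: calculated 51.8 vs reported 114.1 → residual 62.3 km
A, B, C are mutually consistent (residuals ≈ 0); D is off by 62.3 km.

D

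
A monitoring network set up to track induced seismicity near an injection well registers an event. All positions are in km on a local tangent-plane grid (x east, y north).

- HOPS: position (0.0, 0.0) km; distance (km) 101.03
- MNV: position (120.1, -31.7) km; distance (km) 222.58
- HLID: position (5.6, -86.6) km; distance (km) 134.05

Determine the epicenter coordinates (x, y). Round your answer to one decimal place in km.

Circle about each station: x² + y² = 101.03²; (x − 120.1)² + (y + 31.7)² = 222.58²; (x − 5.6)² + (y + 86.6)² = 134.05².
Subtracting the HOPS equation from the MNV and HLID equations removes the quadratic terms:
240.2 x − 63.4 y = -23905.90
11.2 x − 173.2 y = -231.42
Solving the 2×2 system: x ≈ -100.9, y ≈ -5.2 km.

(-100.9, -5.2)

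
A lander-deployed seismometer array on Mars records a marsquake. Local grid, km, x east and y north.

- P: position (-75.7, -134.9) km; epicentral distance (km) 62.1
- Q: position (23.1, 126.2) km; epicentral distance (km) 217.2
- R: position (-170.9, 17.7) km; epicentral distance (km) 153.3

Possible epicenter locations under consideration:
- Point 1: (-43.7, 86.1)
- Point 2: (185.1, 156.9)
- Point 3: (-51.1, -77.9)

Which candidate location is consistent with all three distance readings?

Point 3

For each candidate, compare |candidate − station| to the reported distance:
Point 1: residuals P 161.2, Q 139.3, R 8.9 → max 161.2 km
Point 2: residuals P 329.3, Q 52.3, R 228.9 → max 329.3 km
Point 3: residuals P 0.0, Q 0.0, R 0.0 → max 0.0 km
Only Point 3 has all residuals ≈ 0.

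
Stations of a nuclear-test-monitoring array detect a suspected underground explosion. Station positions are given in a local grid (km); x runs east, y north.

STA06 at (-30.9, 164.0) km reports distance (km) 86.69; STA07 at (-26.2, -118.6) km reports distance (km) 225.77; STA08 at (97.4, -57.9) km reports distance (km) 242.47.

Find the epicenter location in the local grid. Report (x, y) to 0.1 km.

Circle about each station: (x + 30.9)² + (y − 164.0)² = 86.69²; (x + 26.2)² + (y + 118.6)² = 225.77²; (x − 97.4)² + (y + 57.9)² = 242.47².
Subtracting pairs of circle equations eliminates x²+y² and gives linear equations (the radical axes):
9.4 x − 565.2 y = -56555.35
256.6 x − 443.8 y = -66288.18
Solving the 2×2 system: x ≈ -87.8, y ≈ 98.6 km.

x ≈ -87.8 km, y ≈ 98.6 km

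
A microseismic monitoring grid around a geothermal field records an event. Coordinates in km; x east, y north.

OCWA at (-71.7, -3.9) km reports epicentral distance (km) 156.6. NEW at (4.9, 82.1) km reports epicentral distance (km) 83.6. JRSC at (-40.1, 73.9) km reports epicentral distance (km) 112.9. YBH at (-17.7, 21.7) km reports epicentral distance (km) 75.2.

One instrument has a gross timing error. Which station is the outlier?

Solve using three stations at a time. Using NEW, JRSC, YBH (subtract circle equations pairwise → linear system) gives (x, y) ≈ (57.5, 16.9).
Distances from that point to each station vs reported:
  OCWA: calculated 130.9 vs reported 156.6 → residual 25.7 km
  NEW: calculated 83.7 vs reported 83.6 → residual 0.1 km
  JRSC: calculated 113.0 vs reported 112.9 → residual 0.1 km
  YBH: calculated 75.3 vs reported 75.2 → residual 0.1 km
NEW, JRSC, YBH are mutually consistent (residuals ≈ 0); OCWA is off by 25.7 km.

OCWA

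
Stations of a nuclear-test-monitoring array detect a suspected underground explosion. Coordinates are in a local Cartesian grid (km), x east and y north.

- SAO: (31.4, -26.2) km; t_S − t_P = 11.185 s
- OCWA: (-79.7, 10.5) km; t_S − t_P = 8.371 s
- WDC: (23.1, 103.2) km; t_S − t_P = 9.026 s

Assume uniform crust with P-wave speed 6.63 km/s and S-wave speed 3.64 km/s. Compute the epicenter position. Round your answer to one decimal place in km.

Distance from S−P lag: d = Δt · v_P v_S / (v_P − v_S) = Δt · (6.63·3.64)/(6.63−3.64) ≈ 8.0713·Δt.
So d_SAO = 90.28, d_OCWA = 67.56, d_WDC = 72.85 km.
Circle about each station: (x − 31.4)² + (y + 26.2)² = 90.28²; (x + 79.7)² + (y − 10.5)² = 67.56²; (x − 23.1)² + (y − 103.2)² = 72.85².
Subtracting pairs of circle equations eliminates x²+y² and gives linear equations (the radical axes):
-222.2 x + 73.4 y = 8376.06
-16.6 x + 258.8 y = 12354.81
Solving the 2×2 system: x ≈ -22.4, y ≈ 46.3 km.
Check against SAO (with the unrounded x, y): √((x − 31.4)²+(y + 26.2)²) = 90.28 ≈ 90.28 km. ✓

x ≈ -22.4 km, y ≈ 46.3 km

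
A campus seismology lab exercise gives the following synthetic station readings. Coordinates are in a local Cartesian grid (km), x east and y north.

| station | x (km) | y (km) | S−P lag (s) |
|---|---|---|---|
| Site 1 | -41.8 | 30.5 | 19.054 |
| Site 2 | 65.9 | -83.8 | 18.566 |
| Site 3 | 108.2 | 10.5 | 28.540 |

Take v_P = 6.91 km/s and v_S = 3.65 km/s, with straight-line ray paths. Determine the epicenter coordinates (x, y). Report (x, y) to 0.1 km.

x ≈ -74.7 km, y ≈ -113.2 km

Distance from S−P lag: d = Δt · v_P v_S / (v_P − v_S) = Δt · (6.91·3.65)/(6.91−3.65) ≈ 7.7367·Δt.
So d_Site 1 = 147.41, d_Site 2 = 143.64, d_Site 3 = 220.80 km.
Circle about each station: (x + 41.8)² + (y − 30.5)² = 147.41²; (x − 65.9)² + (y + 83.8)² = 143.64²; (x − 108.2)² + (y − 10.5)² = 220.80².
Subtracting pairs of circle equations eliminates x²+y² and gives linear equations (the radical axes):
215.4 x − 228.6 y = 9785.02
300.0 x − 40.0 y = -17882.93
Solving the 2×2 system: x ≈ -74.7, y ≈ -113.2 km.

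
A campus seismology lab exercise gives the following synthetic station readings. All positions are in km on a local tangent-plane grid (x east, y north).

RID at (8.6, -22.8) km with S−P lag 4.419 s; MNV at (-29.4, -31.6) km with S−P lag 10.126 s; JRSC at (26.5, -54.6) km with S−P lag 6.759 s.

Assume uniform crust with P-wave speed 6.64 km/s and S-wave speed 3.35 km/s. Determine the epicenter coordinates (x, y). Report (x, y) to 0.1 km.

x ≈ 35.5 km, y ≈ -9.8 km

Distance from S−P lag: d = Δt · v_P v_S / (v_P − v_S) = Δt · (6.64·3.35)/(6.64−3.35) ≈ 6.7611·Δt.
So d_RID = 29.88, d_MNV = 68.46, d_JRSC = 45.70 km.
Circle about each station: (x − 8.6)² + (y + 22.8)² = 29.88²; (x + 29.4)² + (y + 31.6)² = 68.46²; (x − 26.5)² + (y + 54.6)² = 45.70².
Subtracting pairs of circle equations eliminates x²+y² and gives linear equations (the radical axes):
-76.0 x − 17.6 y = -2524.84
35.8 x − 63.6 y = 1893.93
Solving the 2×2 system: x ≈ 35.5, y ≈ -9.8 km.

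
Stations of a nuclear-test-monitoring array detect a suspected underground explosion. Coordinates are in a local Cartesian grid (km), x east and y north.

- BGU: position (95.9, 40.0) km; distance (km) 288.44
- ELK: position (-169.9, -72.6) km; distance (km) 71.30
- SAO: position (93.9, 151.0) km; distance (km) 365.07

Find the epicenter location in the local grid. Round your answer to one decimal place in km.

(-134.0, -134.2)

Circle about each station: (x − 95.9)² + (y − 40.0)² = 288.44²; (x + 169.9)² + (y + 72.6)² = 71.30²; (x − 93.9)² + (y − 151.0)² = 365.07².
Subtracting the BGU equation from the ELK and SAO equations removes the quadratic terms:
-531.6 x − 225.2 y = 101453.90
-4.0 x + 222.0 y = -29257.07
Solving the 2×2 system: x ≈ -134.0, y ≈ -134.2 km.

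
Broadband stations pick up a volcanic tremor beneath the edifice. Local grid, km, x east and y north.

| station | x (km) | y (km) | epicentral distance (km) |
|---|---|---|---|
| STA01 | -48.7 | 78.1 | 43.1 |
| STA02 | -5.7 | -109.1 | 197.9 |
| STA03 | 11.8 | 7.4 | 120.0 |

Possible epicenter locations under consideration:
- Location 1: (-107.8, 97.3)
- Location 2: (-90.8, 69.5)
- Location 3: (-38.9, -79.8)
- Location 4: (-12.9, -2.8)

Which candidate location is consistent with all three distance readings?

For each candidate, compare |candidate − station| to the reported distance:
Location 1: residuals STA01 19.0, STA02 32.4, STA03 29.6 → max 32.4 km
Location 2: residuals STA01 0.1, STA02 0.1, STA03 0.1 → max 0.1 km
Location 3: residuals STA01 115.1, STA02 153.6, STA03 19.1 → max 153.6 km
Location 4: residuals STA01 45.4, STA02 91.4, STA03 93.3 → max 93.3 km
Only Location 2 has all residuals ≈ 0.

Location 2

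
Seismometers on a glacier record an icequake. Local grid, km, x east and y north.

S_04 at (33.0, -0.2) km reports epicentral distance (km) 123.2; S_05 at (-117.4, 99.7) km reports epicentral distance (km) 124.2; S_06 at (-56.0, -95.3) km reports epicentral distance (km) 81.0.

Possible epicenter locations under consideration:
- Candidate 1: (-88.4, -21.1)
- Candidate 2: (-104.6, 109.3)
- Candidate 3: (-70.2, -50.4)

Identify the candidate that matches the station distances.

Candidate 1

For each candidate, compare |candidate − station| to the reported distance:
Candidate 1: residuals S_04 0.0, S_05 0.0, S_06 0.0 → max 0.0 km
Candidate 2: residuals S_04 52.7, S_05 108.2, S_06 129.3 → max 129.3 km
Candidate 3: residuals S_04 8.4, S_05 33.1, S_06 33.9 → max 33.9 km
Only Candidate 1 has all residuals ≈ 0.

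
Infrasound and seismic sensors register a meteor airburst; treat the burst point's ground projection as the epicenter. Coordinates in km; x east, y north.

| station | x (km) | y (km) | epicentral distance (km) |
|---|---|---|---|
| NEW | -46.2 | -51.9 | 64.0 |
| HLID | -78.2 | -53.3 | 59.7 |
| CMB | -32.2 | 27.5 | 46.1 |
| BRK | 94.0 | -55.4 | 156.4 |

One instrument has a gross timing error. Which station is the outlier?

BRK

Solve using three stations at a time. Using NEW, HLID, CMB (subtract circle equations pairwise → linear system) gives (x, y) ≈ (-73.1, 6.2).
Distances from that point to each station vs reported:
  NEW: calculated 64.0 vs reported 64.0 → residual 0.0 km
  HLID: calculated 59.7 vs reported 59.7 → residual 0.0 km
  CMB: calculated 46.1 vs reported 46.1 → residual 0.0 km
  BRK: calculated 178.1 vs reported 156.4 → residual 21.7 km
NEW, HLID, CMB are mutually consistent (residuals ≈ 0); BRK is off by 21.7 km.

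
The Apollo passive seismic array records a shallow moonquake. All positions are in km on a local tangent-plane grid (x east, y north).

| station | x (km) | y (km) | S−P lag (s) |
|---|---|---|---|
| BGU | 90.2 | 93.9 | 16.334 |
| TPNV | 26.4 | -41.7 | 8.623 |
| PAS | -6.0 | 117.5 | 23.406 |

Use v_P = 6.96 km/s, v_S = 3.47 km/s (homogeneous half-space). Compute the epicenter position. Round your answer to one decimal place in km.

Distance from S−P lag: d = Δt · v_P v_S / (v_P − v_S) = Δt · (6.96·3.47)/(6.96−3.47) ≈ 6.9201·Δt.
So d_BGU = 113.03, d_TPNV = 59.67, d_PAS = 161.97 km.
Circle about each station: (x − 90.2)² + (y − 93.9)² = 113.03²; (x − 26.4)² + (y + 41.7)² = 59.67²; (x + 6.0)² + (y − 117.5)² = 161.97².
Subtracting pairs of circle equations eliminates x²+y² and gives linear equations (the radical axes):
-127.6 x − 271.2 y = -5302.13
-192.4 x + 47.2 y = -16569.50
Solving the 2×2 system: x ≈ 81.5, y ≈ -18.8 km.
Check against BGU (with the unrounded x, y): √((x − 90.2)²+(y − 93.9)²) = 113.03 ≈ 113.03 km. ✓

(81.5, -18.8)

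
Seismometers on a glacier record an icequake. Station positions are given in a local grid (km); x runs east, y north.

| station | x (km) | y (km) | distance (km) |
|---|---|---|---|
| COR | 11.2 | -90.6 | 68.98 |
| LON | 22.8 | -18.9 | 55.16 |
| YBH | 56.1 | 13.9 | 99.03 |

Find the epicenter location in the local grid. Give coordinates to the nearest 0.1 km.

Circle about each station: (x − 11.2)² + (y + 90.6)² = 68.98²; (x − 22.8)² + (y + 18.9)² = 55.16²; (x − 56.1)² + (y − 13.9)² = 99.03².
Subtracting pairs of circle equations eliminates x²+y² and gives linear equations (the radical axes):
23.2 x + 143.4 y = -5741.14
89.8 x + 209.0 y = -10042.08
Solving the 2×2 system: x ≈ -29.9, y ≈ -35.2 km.
Check against COR (with the unrounded x, y): √((x − 11.2)²+(y + 90.6)²) = 68.99 ≈ 68.98 km. ✓

x ≈ -29.9 km, y ≈ -35.2 km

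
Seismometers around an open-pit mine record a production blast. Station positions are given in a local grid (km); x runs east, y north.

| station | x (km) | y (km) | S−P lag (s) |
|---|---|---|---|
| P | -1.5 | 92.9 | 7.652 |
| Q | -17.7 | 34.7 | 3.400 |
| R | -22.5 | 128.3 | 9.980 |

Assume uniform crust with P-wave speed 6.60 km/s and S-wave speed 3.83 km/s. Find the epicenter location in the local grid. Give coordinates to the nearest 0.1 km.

x ≈ -48.1 km, y ≈ 40.9 km

Distance from S−P lag: d = Δt · v_P v_S / (v_P − v_S) = Δt · (6.60·3.83)/(6.60−3.83) ≈ 9.1256·Δt.
So d_P = 69.83, d_Q = 31.03, d_R = 91.07 km.
Circle about each station: (x + 1.5)² + (y − 92.9)² = 69.83²; (x + 17.7)² + (y − 34.7)² = 31.03²; (x + 22.5)² + (y − 128.3)² = 91.07².
Subtracting the P equation from the Q and R equations removes the quadratic terms:
-32.4 x − 116.4 y = -3201.91
-42.0 x + 70.8 y = 4916.96
Solving the 2×2 system: x ≈ -48.1, y ≈ 40.9 km.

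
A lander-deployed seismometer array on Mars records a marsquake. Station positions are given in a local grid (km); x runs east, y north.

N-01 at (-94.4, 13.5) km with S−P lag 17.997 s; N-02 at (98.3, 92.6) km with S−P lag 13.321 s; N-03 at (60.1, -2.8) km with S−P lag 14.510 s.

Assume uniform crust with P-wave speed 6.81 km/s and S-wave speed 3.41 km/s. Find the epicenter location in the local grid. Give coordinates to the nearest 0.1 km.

Distance from S−P lag: d = Δt · v_P v_S / (v_P − v_S) = Δt · (6.81·3.41)/(6.81−3.41) ≈ 6.8300·Δt.
So d_N-01 = 122.92, d_N-02 = 90.98, d_N-03 = 99.10 km.
Circle about each station: (x + 94.4)² + (y − 13.5)² = 122.92²; (x − 98.3)² + (y − 92.6)² = 90.98²; (x − 60.1)² + (y + 2.8)² = 99.10².
Subtracting pairs of circle equations eliminates x²+y² and gives linear equations (the radical axes):
385.4 x + 158.2 y = 15976.01
309.0 x − 32.6 y = -185.24
Solving the 2×2 system: x ≈ 8.0, y ≈ 81.5 km.

x ≈ 8.0 km, y ≈ 81.5 km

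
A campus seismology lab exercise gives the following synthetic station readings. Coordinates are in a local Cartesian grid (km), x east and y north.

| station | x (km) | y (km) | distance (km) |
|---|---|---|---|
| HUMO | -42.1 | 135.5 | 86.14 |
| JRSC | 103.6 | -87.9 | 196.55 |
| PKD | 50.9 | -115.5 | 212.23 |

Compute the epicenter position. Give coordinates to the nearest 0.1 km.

x ≈ 34.5 km, y ≈ 96.1 km

Circle about each station: (x + 42.1)² + (y − 135.5)² = 86.14²; (x − 103.6)² + (y + 87.9)² = 196.55²; (x − 50.9)² + (y + 115.5)² = 212.23².
Subtracting the HUMO equation from the JRSC and PKD equations removes the quadratic terms:
291.4 x − 446.8 y = -32885.09
186.0 x − 502.0 y = -41823.07
Solving the 2×2 system: x ≈ 34.5, y ≈ 96.1 km.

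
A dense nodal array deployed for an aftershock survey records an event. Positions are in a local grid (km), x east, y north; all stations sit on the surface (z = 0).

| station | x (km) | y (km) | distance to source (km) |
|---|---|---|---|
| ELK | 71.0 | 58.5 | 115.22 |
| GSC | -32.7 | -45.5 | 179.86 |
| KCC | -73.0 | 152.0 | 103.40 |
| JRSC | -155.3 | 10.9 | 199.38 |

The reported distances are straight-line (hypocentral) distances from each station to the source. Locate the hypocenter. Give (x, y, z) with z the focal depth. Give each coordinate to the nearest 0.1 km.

(-1.3, 118.6, 66.6)

Each station gives a sphere (x−x_i)² + (y−y_i)² + z² = d_i² (stations at z=0).
Subtracting the ELK sphere from GSC and KCC: z² cancels, leaving linear equations in x and y:
-207.4 x − 208.0 y = -24397.68
-288.0 x + 187.0 y = 22553.84
Solving: x ≈ -1.305, y ≈ 118.598 km (keep extra digits for the depth step; rounded: -1.3, 118.6).
Then from the ELK sphere: z² = 115.22² − (x − 71.0)² − (y − 58.5)² with x = -1.305, y = 118.598, so z ≈ 66.602 ≈ 66.6 km.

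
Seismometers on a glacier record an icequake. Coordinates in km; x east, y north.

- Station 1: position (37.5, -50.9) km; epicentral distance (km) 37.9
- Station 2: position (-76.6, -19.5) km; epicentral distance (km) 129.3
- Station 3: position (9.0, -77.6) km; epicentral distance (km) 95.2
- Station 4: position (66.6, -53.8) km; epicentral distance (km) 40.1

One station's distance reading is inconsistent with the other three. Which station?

Station 3

Solve using three stations at a time. Using Station 1, Station 2, Station 4 (subtract circle equations pairwise → linear system) gives (x, y) ≈ (52.7, -15.9).
Distances from that point to each station vs reported:
  Station 1: calculated 38.2 vs reported 37.9 → residual 0.3 km
  Station 2: calculated 129.4 vs reported 129.3 → residual 0.1 km
  Station 3: calculated 75.7 vs reported 95.2 → residual 19.5 km
  Station 4: calculated 40.4 vs reported 40.1 → residual 0.3 km
Station 1, Station 2, Station 4 are mutually consistent (residuals ≈ 0); Station 3 is off by 19.5 km.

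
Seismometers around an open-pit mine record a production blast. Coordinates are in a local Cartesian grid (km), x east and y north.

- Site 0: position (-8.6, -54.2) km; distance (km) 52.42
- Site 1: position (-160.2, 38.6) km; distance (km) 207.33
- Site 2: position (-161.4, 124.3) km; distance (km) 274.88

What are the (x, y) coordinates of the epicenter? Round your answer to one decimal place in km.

-12.1 km east, -106.5 km north

Circle about each station: (x + 8.6)² + (y + 54.2)² = 52.42²; (x + 160.2)² + (y − 38.6)² = 207.33²; (x + 161.4)² + (y − 124.3)² = 274.88².
Subtracting the Site 0 equation from the Site 1 and Site 2 equations removes the quadratic terms:
-303.2 x + 185.6 y = -16095.47
-305.6 x + 357.0 y = -34322.31
Solving the 2×2 system: x ≈ -12.1, y ≈ -106.5 km.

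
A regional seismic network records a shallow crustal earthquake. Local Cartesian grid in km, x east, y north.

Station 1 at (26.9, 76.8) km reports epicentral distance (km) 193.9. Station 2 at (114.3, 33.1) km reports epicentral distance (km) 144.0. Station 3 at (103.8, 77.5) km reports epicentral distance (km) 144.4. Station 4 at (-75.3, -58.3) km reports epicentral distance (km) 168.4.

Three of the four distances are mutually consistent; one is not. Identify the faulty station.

Station 3

Solve using three stations at a time. Using Station 1, Station 2, Station 4 (subtract circle equations pairwise → linear system) gives (x, y) ≈ (85.6, -108.0).
Distances from that point to each station vs reported:
  Station 1: calculated 193.9 vs reported 193.9 → residual 0.0 km
  Station 2: calculated 144.0 vs reported 144.0 → residual 0.0 km
  Station 3: calculated 186.4 vs reported 144.4 → residual 42.0 km
  Station 4: calculated 168.4 vs reported 168.4 → residual 0.0 km
Station 1, Station 2, Station 4 are mutually consistent (residuals ≈ 0); Station 3 is off by 42.0 km.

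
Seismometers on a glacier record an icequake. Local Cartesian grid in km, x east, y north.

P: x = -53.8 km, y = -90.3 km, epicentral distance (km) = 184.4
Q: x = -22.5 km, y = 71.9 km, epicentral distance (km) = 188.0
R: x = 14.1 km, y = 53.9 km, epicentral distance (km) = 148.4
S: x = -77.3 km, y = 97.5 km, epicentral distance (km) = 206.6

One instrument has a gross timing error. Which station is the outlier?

S

Solve using three stations at a time. Using P, Q, R (subtract circle equations pairwise → linear system) gives (x, y) ≈ (124.8, -44.8).
Distances from that point to each station vs reported:
  P: calculated 184.3 vs reported 184.4 → residual 0.1 km
  Q: calculated 187.9 vs reported 188.0 → residual 0.1 km
  R: calculated 148.3 vs reported 148.4 → residual 0.1 km
  S: calculated 247.2 vs reported 206.6 → residual 40.6 km
P, Q, R are mutually consistent (residuals ≈ 0); S is off by 40.6 km.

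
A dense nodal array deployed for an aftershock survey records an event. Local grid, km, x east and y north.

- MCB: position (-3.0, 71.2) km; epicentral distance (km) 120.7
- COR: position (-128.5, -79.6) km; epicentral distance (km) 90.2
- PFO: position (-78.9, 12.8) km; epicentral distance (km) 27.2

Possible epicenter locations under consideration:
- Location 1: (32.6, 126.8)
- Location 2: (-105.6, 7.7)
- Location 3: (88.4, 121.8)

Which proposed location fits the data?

For each candidate, compare |candidate − station| to the reported distance:
Location 1: residuals MCB 54.7, COR 171.6, PFO 132.3 → max 171.6 km
Location 2: residuals MCB 0.0, COR 0.1, PFO 0.0 → max 0.1 km
Location 3: residuals MCB 16.2, COR 205.8, PFO 172.5 → max 205.8 km
Only Location 2 has all residuals ≈ 0.

Location 2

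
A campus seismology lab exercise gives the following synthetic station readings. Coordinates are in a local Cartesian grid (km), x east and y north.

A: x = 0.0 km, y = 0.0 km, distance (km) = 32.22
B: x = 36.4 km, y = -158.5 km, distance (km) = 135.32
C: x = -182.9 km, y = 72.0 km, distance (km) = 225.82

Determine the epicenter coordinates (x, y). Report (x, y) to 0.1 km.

Circle about each station: x² + y² = 32.22²; (x − 36.4)² + (y + 158.5)² = 135.32²; (x + 182.9)² + (y − 72.0)² = 225.82².
Subtracting the A equation from the B and C equations removes the quadratic terms:
72.8 x − 317.0 y = 9173.84
-365.8 x + 144.0 y = -11320.13
Solving the 2×2 system: x ≈ 21.5, y ≈ -24.0 km.

21.5 km east, -24.0 km north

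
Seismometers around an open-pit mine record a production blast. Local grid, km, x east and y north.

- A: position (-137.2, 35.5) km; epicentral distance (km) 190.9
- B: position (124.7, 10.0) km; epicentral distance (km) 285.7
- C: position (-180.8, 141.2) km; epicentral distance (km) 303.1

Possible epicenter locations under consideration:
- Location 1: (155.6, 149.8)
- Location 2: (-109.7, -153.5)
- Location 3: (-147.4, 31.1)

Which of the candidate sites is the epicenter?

For each candidate, compare |candidate − station| to the reported distance:
Location 1: residuals A 123.4, B 142.5, C 33.4 → max 142.5 km
Location 2: residuals A 0.1, B 0.1, C 0.1 → max 0.1 km
Location 3: residuals A 179.8, B 12.8, C 188.0 → max 188.0 km
Only Location 2 has all residuals ≈ 0.

Location 2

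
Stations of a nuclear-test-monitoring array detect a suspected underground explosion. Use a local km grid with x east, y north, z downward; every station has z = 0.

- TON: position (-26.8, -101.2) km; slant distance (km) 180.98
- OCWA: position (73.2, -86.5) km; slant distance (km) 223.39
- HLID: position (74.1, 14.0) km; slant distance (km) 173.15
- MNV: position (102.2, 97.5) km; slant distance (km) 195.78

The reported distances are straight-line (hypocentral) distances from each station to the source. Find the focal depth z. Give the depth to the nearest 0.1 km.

Each station gives a sphere (x−x_i)² + (y−y_i)² + z² = d_i² (stations at z=0).
Subtracting the TON sphere from OCWA and HLID: z² cancels, leaving linear equations in x and y:
200.0 x + 29.4 y = -15268.52
201.8 x + 230.4 y = -2500.03
Solving: x ≈ -85.794, y ≈ 64.293 km (keep extra digits for the depth step; rounded: -85.8, 64.3).
Then from the TON sphere: z² = 180.98² − (x + 26.8)² − (y + 101.2)² with x = -85.794, y = 64.293, so z ≈ 43.423 ≈ 43.4 km.

z ≈ 43.4 km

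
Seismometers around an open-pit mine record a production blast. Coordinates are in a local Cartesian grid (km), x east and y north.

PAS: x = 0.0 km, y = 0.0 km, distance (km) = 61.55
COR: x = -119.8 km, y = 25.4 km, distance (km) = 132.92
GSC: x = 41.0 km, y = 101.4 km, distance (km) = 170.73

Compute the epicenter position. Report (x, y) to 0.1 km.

Circle about each station: x² + y² = 61.55²; (x + 119.8)² + (y − 25.4)² = 132.92²; (x − 41.0)² + (y − 101.4)² = 170.73².
Subtracting pairs of circle equations eliminates x²+y² and gives linear equations (the radical axes):
-239.6 x + 50.8 y = 1117.88
82.0 x + 202.8 y = -13397.37
Solving the 2×2 system: x ≈ -17.2, y ≈ -59.1 km.

-17.2 km east, -59.1 km north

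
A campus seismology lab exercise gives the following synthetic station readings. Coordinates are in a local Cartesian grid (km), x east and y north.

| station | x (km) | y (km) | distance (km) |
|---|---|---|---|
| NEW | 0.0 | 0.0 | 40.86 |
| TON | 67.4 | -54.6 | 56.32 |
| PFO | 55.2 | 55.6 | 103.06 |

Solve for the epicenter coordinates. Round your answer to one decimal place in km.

13.4 km east, -38.6 km north

Circle about each station: x² + y² = 40.86²; (x − 67.4)² + (y + 54.6)² = 56.32²; (x − 55.2)² + (y − 55.6)² = 103.06².
Subtracting the NEW equation from the TON and PFO equations removes the quadratic terms:
134.8 x − 109.2 y = 6021.52
110.4 x + 111.2 y = -2813.42
Solving the 2×2 system: x ≈ 13.4, y ≈ -38.6 km.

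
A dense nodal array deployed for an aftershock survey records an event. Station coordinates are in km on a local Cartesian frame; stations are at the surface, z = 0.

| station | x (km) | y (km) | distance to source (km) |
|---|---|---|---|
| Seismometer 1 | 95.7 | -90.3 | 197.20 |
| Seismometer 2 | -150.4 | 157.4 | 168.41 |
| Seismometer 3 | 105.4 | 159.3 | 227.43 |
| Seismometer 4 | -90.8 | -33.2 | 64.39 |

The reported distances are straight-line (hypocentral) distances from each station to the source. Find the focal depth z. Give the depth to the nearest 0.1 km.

Each station gives a sphere (x−x_i)² + (y−y_i)² + z² = d_i² (stations at z=0).
Subtracting the Seismometer 1 sphere from Seismometer 2 and Seismometer 3: z² cancels, leaving linear equations in x and y:
-492.2 x + 495.4 y = 40608.25
19.4 x + 499.2 y = 6336.51
Solving: x ≈ -67.103, y ≈ 15.301 km (keep extra digits for the depth step; rounded: -67.1, 15.3).
Then from the Seismometer 1 sphere: z² = 197.20² − (x − 95.7)² − (y + 90.3)² with x = -67.103, y = 15.301, so z ≈ 35.092 ≈ 35.1 km.

35.1 km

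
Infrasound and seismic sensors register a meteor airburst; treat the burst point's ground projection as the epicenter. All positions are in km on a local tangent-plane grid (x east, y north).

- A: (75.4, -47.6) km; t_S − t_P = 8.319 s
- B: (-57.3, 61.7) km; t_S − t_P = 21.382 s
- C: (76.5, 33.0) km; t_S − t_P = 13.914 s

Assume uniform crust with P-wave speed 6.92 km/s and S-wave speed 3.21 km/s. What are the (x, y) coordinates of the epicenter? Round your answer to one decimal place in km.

x ≈ 27.4 km, y ≈ -34.3 km

Distance from S−P lag: d = Δt · v_P v_S / (v_P − v_S) = Δt · (6.92·3.21)/(6.92−3.21) ≈ 5.9874·Δt.
So d_A = 49.81, d_B = 128.02, d_C = 83.31 km.
Circle about each station: (x − 75.4)² + (y + 47.6)² = 49.81²; (x + 57.3)² + (y − 61.7)² = 128.02²; (x − 76.5)² + (y − 33.0)² = 83.31².
Subtracting pairs of circle equations eliminates x²+y² and gives linear equations (the radical axes):
-265.4 x + 218.6 y = -14768.82
2.2 x + 161.2 y = -5469.19
Solving the 2×2 system: x ≈ 27.4, y ≈ -34.3 km.
Check against A (with the unrounded x, y): √((x − 75.4)²+(y + 47.6)²) = 49.81 ≈ 49.81 km. ✓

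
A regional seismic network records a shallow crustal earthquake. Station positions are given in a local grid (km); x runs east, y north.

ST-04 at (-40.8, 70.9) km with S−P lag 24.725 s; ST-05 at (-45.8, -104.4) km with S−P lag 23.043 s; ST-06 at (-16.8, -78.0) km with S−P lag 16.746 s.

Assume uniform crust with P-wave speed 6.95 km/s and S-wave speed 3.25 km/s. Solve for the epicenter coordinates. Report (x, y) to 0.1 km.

Distance from S−P lag: d = Δt · v_P v_S / (v_P − v_S) = Δt · (6.95·3.25)/(6.95−3.25) ≈ 6.1047·Δt.
So d_ST-04 = 150.94, d_ST-05 = 140.67, d_ST-06 = 102.23 km.
Circle about each station: (x + 40.8)² + (y − 70.9)² = 150.94²; (x + 45.8)² + (y + 104.4)² = 140.67²; (x + 16.8)² + (y + 78.0)² = 102.23².
Subtracting the ST-04 equation from the ST-05 and ST-06 equations removes the quadratic terms:
-10.0 x − 350.6 y = 9300.38
48.0 x − 297.8 y = 12006.70
Solving the 2×2 system: x ≈ 72.7, y ≈ -28.6 km.
Check against ST-04 (with the unrounded x, y): √((x + 40.8)²+(y − 70.9)²) = 150.94 ≈ 150.94 km. ✓

72.7 km east, -28.6 km north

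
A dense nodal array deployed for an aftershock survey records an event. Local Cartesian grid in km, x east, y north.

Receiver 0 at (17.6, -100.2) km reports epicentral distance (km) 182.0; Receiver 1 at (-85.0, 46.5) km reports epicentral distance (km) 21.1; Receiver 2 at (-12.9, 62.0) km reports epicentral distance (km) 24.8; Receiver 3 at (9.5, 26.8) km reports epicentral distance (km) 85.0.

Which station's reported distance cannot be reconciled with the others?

Solve using three stations at a time. Using Receiver 0, Receiver 1, Receiver 3 (subtract circle equations pairwise → linear system) gives (x, y) ≈ (-68.8, 60.0).
Distances from that point to each station vs reported:
  Receiver 0: calculated 182.0 vs reported 182.0 → residual 0.0 km
  Receiver 1: calculated 21.1 vs reported 21.1 → residual 0.0 km
  Receiver 2: calculated 55.9 vs reported 24.8 → residual 31.1 km
  Receiver 3: calculated 85.0 vs reported 85.0 → residual 0.0 km
Receiver 0, Receiver 1, Receiver 3 are mutually consistent (residuals ≈ 0); Receiver 2 is off by 31.1 km.

Receiver 2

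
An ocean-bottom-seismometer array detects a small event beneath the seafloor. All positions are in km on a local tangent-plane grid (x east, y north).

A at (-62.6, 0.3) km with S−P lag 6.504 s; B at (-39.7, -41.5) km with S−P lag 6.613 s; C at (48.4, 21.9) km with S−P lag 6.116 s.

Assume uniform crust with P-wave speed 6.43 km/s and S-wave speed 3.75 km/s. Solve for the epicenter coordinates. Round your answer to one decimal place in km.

-4.4 km east, 6.4 km north

Distance from S−P lag: d = Δt · v_P v_S / (v_P − v_S) = Δt · (6.43·3.75)/(6.43−3.75) ≈ 8.9972·Δt.
So d_A = 58.52, d_B = 59.50, d_C = 55.03 km.
Circle about each station: (x + 62.6)² + (y − 0.3)² = 58.52²; (x + 39.7)² + (y + 41.5)² = 59.50²; (x − 48.4)² + (y − 21.9)² = 55.03².
Subtracting the A equation from the B and C equations removes the quadratic terms:
45.8 x − 83.6 y = -736.17
222.0 x + 43.2 y = -700.39
Solving the 2×2 system: x ≈ -4.4, y ≈ 6.4 km.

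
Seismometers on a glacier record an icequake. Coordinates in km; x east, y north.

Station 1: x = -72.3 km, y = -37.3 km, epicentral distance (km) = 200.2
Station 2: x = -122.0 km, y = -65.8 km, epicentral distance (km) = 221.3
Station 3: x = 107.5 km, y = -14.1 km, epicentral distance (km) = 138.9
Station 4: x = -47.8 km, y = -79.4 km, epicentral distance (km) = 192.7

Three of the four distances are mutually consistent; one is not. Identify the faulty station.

Solve using three stations at a time. Using Station 2, Station 3, Station 4 (subtract circle equations pairwise → linear system) gives (x, y) ≈ (26.2, 98.4).
Distances from that point to each station vs reported:
  Station 1: calculated 167.7 vs reported 200.2 → residual 32.5 km
  Station 2: calculated 221.2 vs reported 221.3 → residual 0.1 km
  Station 3: calculated 138.8 vs reported 138.9 → residual 0.1 km
  Station 4: calculated 192.6 vs reported 192.7 → residual 0.1 km
Station 2, Station 3, Station 4 are mutually consistent (residuals ≈ 0); Station 1 is off by 32.5 km.

Station 1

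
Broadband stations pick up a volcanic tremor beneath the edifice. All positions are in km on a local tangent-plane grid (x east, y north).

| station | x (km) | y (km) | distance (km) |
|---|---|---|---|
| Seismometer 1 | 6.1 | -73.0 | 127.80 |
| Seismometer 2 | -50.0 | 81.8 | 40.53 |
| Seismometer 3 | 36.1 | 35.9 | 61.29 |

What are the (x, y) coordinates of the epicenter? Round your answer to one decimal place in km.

-23.2 km east, 51.4 km north

Circle about each station: (x − 6.1)² + (y + 73.0)² = 127.80²; (x + 50.0)² + (y − 81.8)² = 40.53²; (x − 36.1)² + (y − 35.9)² = 61.29².
Subtracting pairs of circle equations eliminates x²+y² and gives linear equations (the radical axes):
-112.2 x + 309.6 y = 18515.19
60.0 x + 217.8 y = 9802.19
Solving the 2×2 system: x ≈ -23.2, y ≈ 51.4 km.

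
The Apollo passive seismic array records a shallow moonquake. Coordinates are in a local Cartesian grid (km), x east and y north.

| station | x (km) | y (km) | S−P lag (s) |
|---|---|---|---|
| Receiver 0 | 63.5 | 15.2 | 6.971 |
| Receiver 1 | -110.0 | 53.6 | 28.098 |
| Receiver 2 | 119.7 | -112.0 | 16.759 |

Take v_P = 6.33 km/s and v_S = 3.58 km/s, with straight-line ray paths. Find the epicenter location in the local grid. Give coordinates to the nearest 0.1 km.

(119.9, 26.1)

Distance from S−P lag: d = Δt · v_P v_S / (v_P − v_S) = Δt · (6.33·3.58)/(6.33−3.58) ≈ 8.2405·Δt.
So d_Receiver 0 = 57.44, d_Receiver 1 = 231.54, d_Receiver 2 = 138.10 km.
Circle about each station: (x − 63.5)² + (y − 15.2)² = 57.44²; (x + 110.0)² + (y − 53.6)² = 231.54²; (x − 119.7)² + (y + 112.0)² = 138.10².
Subtracting the Receiver 0 equation from the Receiver 1 and Receiver 2 equations removes the quadratic terms:
-347.0 x + 76.8 y = -39601.75
112.4 x − 254.4 y = 6836.54
Solving the 2×2 system: x ≈ 119.9, y ≈ 26.1 km.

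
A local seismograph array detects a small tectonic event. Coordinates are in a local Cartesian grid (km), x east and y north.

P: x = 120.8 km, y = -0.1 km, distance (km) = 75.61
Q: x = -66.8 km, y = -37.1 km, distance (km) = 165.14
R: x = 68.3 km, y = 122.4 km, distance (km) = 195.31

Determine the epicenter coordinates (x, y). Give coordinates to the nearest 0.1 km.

(94.8, -71.1)

Circle about each station: (x − 120.8)² + (y + 0.1)² = 75.61²; (x + 66.8)² + (y + 37.1)² = 165.14²; (x − 68.3)² + (y − 122.4)² = 195.31².
Subtracting pairs of circle equations eliminates x²+y² and gives linear equations (the radical axes):
-375.2 x − 74.0 y = -30308.35
-105.0 x + 245.0 y = -27375.12
Solving the 2×2 system: x ≈ 94.8, y ≈ -71.1 km.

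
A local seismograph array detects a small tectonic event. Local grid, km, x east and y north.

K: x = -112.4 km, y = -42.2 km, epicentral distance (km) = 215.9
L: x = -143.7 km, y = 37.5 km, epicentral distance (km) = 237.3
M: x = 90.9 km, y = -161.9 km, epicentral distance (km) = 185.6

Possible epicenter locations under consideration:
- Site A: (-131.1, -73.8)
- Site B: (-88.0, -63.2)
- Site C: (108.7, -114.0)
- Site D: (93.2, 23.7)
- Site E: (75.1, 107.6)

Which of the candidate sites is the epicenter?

For each candidate, compare |candidate − station| to the reported distance:
Site A: residuals K 179.2, L 125.3, M 53.2 → max 179.2 km
Site B: residuals K 183.7, L 122.2, M 18.7 → max 183.7 km
Site C: residuals K 16.6, L 57.1, M 134.5 → max 134.5 km
Site D: residuals K 0.0, L 0.0, M 0.0 → max 0.0 km
Site E: residuals K 24.1, L 7.5, M 84.4 → max 84.4 km
Only Site D has all residuals ≈ 0.

Site D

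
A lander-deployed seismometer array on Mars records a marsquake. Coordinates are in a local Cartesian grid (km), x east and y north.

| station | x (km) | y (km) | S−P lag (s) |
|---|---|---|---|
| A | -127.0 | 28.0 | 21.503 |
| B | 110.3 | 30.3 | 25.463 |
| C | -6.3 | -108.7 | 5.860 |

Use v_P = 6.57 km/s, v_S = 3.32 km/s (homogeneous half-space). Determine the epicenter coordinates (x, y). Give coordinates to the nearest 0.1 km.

-25.0 km east, -74.1 km north

Distance from S−P lag: d = Δt · v_P v_S / (v_P − v_S) = Δt · (6.57·3.32)/(6.57−3.32) ≈ 6.7115·Δt.
So d_A = 144.32, d_B = 170.90, d_C = 39.33 km.
Circle about each station: (x + 127.0)² + (y − 28.0)² = 144.32²; (x − 110.3)² + (y − 30.3)² = 170.90²; (x + 6.3)² + (y + 108.7)² = 39.33².
Subtracting pairs of circle equations eliminates x²+y² and gives linear equations (the radical axes):
474.6 x + 4.6 y = -12207.37
241.4 x − 273.4 y = 14223.79
Solving the 2×2 system: x ≈ -25.0, y ≈ -74.1 km.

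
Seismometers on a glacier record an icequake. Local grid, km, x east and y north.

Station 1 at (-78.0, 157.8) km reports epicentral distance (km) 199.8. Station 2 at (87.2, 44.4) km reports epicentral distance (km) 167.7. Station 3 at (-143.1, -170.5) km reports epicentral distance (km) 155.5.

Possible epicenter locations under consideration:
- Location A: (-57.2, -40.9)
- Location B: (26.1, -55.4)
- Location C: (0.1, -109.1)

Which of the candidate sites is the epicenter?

Location A

For each candidate, compare |candidate − station| to the reported distance:
Location A: residuals Station 1 0.0, Station 2 0.0, Station 3 0.0 → max 0.0 km
Location B: residuals Station 1 37.5, Station 2 50.7, Station 3 49.1 → max 50.7 km
Location C: residuals Station 1 78.3, Station 2 8.8, Station 3 0.3 → max 78.3 km
Only Location A has all residuals ≈ 0.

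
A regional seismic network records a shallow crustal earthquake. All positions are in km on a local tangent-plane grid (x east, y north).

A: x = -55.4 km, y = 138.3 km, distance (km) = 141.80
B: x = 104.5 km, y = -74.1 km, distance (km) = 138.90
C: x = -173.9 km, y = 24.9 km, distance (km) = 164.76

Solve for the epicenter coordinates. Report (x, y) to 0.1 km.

x ≈ -10.5 km, y ≈ 3.8 km

Circle about each station: (x + 55.4)² + (y − 138.3)² = 141.80²; (x − 104.5)² + (y + 74.1)² = 138.90²; (x + 173.9)² + (y − 24.9)² = 164.76².
Subtracting pairs of circle equations eliminates x²+y² and gives linear equations (the radical axes):
319.8 x − 424.8 y = -4970.96
-237.0 x − 226.8 y = 1626.55
Solving the 2×2 system: x ≈ -10.5, y ≈ 3.8 km.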